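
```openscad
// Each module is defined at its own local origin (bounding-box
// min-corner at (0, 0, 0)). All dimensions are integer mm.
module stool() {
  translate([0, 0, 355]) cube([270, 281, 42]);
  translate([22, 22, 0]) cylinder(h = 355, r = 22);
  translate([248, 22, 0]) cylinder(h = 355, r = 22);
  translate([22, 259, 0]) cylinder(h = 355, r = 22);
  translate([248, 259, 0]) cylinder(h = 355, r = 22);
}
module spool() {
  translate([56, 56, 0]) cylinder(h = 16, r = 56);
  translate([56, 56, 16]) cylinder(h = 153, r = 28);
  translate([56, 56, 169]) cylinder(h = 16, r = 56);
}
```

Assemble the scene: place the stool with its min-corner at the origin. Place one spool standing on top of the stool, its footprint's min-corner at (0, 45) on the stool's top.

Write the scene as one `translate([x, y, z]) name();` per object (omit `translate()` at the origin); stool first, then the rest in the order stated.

stool();
translate([0, 45, 397]) spool();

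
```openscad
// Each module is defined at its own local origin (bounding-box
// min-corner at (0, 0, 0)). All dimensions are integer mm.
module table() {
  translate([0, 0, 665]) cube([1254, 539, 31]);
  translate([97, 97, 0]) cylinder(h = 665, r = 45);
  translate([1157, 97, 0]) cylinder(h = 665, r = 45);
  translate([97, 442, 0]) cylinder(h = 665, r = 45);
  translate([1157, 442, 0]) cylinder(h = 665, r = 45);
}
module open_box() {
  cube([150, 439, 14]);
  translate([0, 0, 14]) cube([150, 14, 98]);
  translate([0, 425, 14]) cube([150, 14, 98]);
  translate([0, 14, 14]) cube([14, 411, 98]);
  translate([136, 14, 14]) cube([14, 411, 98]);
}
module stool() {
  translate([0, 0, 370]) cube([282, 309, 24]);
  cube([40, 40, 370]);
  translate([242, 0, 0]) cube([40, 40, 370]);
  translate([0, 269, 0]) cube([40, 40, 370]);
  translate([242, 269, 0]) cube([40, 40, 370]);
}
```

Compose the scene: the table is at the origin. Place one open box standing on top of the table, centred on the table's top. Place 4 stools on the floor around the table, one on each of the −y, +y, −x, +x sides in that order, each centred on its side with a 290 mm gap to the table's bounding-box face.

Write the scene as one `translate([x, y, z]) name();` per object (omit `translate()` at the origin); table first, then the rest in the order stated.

table();
translate([552, 50, 696]) open_box();
translate([486, -599, 0]) stool();
translate([486, 829, 0]) stool();
translate([-572, 115, 0]) stool();
translate([1544, 115, 0]) stool();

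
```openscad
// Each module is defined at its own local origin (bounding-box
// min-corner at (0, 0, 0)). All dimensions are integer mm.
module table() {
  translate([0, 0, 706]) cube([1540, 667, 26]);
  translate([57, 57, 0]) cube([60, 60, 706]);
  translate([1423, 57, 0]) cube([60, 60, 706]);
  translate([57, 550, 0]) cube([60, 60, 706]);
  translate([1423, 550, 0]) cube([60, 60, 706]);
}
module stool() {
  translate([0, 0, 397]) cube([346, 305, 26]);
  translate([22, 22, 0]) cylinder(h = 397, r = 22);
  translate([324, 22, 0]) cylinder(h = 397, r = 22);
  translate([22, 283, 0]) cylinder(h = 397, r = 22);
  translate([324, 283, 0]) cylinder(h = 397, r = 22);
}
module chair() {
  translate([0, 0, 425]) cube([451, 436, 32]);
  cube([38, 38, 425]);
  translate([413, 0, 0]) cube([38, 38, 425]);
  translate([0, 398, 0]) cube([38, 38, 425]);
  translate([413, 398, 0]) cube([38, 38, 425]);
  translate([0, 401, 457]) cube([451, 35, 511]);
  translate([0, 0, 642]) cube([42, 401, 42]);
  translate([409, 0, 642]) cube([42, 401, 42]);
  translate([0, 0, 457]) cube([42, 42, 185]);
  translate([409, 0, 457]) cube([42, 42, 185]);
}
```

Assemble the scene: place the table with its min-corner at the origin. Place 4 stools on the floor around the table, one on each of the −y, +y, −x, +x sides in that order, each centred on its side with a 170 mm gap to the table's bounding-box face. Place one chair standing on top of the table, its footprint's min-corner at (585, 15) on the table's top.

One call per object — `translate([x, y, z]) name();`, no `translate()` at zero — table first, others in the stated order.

table();
translate([597, -475, 0]) stool();
translate([597, 837, 0]) stool();
translate([-516, 181, 0]) stool();
translate([1710, 181, 0]) stool();
translate([585, 15, 732]) chair();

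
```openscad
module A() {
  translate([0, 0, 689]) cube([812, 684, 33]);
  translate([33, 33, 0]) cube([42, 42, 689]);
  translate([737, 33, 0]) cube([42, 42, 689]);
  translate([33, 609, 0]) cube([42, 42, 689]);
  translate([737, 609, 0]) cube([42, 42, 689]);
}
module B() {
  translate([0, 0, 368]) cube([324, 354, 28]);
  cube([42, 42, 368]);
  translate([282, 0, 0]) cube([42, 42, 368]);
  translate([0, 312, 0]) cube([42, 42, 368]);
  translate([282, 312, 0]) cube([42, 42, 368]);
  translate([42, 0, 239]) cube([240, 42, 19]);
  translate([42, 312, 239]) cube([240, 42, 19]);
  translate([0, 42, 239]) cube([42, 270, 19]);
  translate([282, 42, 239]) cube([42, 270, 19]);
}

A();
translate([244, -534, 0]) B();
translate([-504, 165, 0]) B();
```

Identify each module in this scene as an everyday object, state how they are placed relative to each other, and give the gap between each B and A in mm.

A is a table. B is a stool. Two stools sit around the table at the −y, −x sides. The gap between each stool and the table is 180 mm.

Each stool's nearest face is 180 mm from the table's bounding box.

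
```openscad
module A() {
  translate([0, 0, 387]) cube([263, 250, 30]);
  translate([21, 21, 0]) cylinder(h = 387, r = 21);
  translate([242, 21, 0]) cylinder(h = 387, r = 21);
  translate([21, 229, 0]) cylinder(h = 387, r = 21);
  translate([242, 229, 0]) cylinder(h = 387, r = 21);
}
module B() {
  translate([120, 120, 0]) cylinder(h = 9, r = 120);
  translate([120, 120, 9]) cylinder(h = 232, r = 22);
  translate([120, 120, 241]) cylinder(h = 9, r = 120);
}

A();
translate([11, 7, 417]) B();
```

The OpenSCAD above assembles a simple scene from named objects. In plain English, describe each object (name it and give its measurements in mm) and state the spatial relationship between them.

A is a four-legged stool. The seat is 263×250 mm, 30 mm thick, top at z = 417 mm. It stands on four round legs, each 42 mm in diameter, from z = 0 to the seat underside, each leg's axis is inset half a diameter from the nearest pair of seat edges (so the leg's bounding box is flush with the corner).

B is a spool: two coaxial disc flanges of radius 120 mm and thickness 9 mm, joined by a core cylinder of radius 22 mm and height 232 mm. The lower flange rests on z = 0 and the three cylinders share a vertical axis.

The spool is on top of the stool.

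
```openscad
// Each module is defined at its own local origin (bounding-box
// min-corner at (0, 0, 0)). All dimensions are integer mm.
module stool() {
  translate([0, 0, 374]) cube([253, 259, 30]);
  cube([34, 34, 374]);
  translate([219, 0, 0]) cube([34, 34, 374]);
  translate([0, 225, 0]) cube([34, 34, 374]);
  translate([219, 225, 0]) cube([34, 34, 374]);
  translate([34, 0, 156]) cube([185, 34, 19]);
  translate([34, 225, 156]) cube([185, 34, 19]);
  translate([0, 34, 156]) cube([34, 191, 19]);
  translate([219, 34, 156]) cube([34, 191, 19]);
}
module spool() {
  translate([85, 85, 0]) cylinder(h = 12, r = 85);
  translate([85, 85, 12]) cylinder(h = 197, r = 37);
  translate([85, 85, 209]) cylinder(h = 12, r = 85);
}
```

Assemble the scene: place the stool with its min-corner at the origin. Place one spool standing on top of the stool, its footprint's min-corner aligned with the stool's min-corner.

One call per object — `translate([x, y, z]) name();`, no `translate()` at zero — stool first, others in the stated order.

stool();
translate([0, 0, 404]) spool();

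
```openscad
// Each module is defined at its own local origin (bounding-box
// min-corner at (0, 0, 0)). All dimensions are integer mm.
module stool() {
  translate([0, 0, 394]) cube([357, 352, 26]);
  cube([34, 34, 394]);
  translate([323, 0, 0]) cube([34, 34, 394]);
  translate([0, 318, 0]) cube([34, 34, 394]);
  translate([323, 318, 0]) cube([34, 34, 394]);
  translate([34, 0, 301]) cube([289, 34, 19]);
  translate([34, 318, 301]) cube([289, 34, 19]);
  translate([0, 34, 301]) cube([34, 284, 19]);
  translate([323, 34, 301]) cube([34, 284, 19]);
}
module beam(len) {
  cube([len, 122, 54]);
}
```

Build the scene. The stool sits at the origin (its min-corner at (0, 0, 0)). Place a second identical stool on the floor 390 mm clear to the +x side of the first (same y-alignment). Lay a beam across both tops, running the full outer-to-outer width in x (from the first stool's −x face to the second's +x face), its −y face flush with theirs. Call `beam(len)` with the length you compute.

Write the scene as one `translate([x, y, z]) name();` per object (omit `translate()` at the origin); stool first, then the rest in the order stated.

stool();
translate([747, 0, 0]) stool();
translate([0, 0, 420]) beam(1104);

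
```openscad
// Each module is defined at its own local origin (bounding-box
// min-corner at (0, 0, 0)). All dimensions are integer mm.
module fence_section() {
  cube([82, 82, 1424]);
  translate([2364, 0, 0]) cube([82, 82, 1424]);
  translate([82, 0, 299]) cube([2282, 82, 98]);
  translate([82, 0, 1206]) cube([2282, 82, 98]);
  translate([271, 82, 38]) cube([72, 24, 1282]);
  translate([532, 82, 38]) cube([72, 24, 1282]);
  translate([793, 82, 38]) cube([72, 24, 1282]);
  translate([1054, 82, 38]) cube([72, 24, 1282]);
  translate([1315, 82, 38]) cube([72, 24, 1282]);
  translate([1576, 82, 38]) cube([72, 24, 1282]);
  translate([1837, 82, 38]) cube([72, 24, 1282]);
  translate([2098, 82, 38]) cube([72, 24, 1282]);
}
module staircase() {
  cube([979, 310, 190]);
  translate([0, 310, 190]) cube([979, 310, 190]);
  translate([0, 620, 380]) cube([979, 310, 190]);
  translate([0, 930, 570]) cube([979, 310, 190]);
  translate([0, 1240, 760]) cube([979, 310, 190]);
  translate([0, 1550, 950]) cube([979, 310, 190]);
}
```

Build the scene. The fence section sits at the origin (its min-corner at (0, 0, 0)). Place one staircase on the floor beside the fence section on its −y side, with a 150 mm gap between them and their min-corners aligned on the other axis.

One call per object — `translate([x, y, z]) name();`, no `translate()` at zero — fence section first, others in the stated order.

fence_section();
translate([0, -2010, 0]) staircase();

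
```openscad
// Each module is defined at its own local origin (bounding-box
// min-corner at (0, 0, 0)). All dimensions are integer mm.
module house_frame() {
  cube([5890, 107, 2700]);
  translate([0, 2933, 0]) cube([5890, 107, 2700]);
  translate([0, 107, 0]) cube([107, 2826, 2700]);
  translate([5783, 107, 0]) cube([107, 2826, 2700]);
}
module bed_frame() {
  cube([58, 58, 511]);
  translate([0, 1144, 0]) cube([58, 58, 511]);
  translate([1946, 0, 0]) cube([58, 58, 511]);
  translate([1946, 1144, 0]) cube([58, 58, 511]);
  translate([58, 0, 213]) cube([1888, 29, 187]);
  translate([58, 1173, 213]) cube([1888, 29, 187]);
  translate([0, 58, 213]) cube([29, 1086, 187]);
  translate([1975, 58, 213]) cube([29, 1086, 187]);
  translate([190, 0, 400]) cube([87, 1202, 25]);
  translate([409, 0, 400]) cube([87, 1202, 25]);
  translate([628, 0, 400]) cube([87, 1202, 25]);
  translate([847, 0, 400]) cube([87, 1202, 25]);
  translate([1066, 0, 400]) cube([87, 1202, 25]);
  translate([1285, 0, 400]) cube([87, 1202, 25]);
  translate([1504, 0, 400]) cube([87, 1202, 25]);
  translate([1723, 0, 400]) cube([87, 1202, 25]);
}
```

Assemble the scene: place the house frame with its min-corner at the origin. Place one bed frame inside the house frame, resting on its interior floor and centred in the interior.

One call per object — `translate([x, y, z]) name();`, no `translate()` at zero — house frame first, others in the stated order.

house_frame();
translate([1943, 919, 0]) bed_frame();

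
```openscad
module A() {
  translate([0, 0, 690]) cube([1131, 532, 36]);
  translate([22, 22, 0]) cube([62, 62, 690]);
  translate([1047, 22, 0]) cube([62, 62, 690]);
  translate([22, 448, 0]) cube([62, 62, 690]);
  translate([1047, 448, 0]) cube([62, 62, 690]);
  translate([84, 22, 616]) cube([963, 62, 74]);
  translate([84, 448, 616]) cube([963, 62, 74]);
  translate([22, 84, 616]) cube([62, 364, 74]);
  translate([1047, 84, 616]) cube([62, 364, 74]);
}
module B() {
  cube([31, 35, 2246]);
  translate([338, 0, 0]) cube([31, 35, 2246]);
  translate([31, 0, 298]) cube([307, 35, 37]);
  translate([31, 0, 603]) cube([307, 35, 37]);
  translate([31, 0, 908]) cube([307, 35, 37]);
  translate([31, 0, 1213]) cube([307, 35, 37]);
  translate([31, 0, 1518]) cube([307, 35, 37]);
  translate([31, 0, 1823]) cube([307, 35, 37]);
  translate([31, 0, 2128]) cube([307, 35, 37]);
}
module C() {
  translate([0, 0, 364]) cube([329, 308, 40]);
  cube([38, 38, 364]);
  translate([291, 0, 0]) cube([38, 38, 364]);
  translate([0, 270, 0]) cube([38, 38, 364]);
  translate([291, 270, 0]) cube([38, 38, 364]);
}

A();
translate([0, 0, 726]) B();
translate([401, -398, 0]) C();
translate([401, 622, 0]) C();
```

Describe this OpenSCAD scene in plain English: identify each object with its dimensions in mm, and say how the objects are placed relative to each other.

A is a table: top 1131 mm (x) × 532 mm (y), 36 mm thick, upper face at z = 726 mm, on four 62×62 mm square legs, each inset 22 mm from the nearest pair of top edges, running from z = 0 to the bottom of the top. Four apron rails, 62 mm thick and 74 mm tall, run between adjacent legs with their top edges flush with the underside of the top and their outer faces flush with the legs' outer faces.

B is a straight ladder. Two 31×35 mm vertical rails, 2246 mm tall, stand 369 mm apart (outside-to-outside) with their front faces coplanar on the −y side. 7 rungs, each 35 mm deep and 37 mm tall, span between the inner faces of the rails, front faces flush with the rails. The lowest rung's underside is at z = 298 mm and rungs are spaced 305 mm apart (underside to underside).

C is a simple wooden stool: a rectangular seat 329 mm (x) by 308 mm (y), 40 mm thick, top face at z = 404 mm, on four square legs, each 38×38 mm in cross-section. The legs rest on z = 0, each flush with a corner of the seat.

The ladder is on top of the table. Two stools sit around the table at the −y, +y sides.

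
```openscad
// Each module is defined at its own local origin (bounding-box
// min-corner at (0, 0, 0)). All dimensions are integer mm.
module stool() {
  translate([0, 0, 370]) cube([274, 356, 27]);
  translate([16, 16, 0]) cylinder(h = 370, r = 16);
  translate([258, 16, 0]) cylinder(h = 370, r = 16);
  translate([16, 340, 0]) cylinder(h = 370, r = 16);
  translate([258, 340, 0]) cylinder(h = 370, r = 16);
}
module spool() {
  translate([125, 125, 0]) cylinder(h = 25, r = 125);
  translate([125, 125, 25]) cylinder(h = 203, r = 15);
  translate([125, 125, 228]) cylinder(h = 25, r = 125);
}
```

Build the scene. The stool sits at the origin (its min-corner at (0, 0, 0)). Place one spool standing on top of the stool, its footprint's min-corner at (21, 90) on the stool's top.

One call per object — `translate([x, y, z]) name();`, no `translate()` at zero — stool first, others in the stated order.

stool();
translate([21, 90, 397]) spool();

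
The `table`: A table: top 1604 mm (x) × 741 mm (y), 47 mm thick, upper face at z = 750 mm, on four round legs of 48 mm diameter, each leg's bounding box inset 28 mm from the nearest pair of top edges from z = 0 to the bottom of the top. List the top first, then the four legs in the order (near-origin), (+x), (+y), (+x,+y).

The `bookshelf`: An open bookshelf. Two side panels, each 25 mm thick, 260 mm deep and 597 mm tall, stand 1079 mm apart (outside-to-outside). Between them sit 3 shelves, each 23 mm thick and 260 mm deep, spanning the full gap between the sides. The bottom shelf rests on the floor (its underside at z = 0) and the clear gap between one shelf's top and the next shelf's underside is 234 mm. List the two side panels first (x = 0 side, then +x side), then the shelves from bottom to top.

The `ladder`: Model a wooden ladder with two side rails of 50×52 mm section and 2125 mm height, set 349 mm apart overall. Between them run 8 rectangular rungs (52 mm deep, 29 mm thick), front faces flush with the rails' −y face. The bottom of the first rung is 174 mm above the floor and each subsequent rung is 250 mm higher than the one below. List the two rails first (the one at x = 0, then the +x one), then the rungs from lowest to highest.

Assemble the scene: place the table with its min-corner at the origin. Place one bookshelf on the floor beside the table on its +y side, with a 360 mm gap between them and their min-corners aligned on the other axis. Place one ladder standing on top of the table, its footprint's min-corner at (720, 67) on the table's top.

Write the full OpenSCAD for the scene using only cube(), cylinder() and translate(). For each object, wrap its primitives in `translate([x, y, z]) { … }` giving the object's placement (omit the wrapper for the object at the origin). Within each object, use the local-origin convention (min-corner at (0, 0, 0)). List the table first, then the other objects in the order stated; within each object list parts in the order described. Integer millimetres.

translate([0, 0, 703]) cube([1604, 741, 47]);
translate([52, 52, 0]) cylinder(h = 703, r = 24);
translate([1552, 52, 0]) cylinder(h = 703, r = 24);
translate([52, 689, 0]) cylinder(h = 703, r = 24);
translate([1552, 689, 0]) cylinder(h = 703, r = 24);
translate([0, 1101, 0]) {
  cube([25, 260, 597]);
  translate([1054, 0, 0]) cube([25, 260, 597]);
  translate([25, 0, 0]) cube([1029, 260, 23]);
  translate([25, 0, 257]) cube([1029, 260, 23]);
  translate([25, 0, 514]) cube([1029, 260, 23]);
}
translate([720, 67, 750]) {
  cube([50, 52, 2125]);
  translate([299, 0, 0]) cube([50, 52, 2125]);
  translate([50, 0, 174]) cube([249, 52, 29]);
  translate([50, 0, 424]) cube([249, 52, 29]);
  translate([50, 0, 674]) cube([249, 52, 29]);
  translate([50, 0, 924]) cube([249, 52, 29]);
  translate([50, 0, 1174]) cube([249, 52, 29]);
  translate([50, 0, 1424]) cube([249, 52, 29]);
  translate([50, 0, 1674]) cube([249, 52, 29]);
  translate([50, 0, 1924]) cube([249, 52, 29]);
}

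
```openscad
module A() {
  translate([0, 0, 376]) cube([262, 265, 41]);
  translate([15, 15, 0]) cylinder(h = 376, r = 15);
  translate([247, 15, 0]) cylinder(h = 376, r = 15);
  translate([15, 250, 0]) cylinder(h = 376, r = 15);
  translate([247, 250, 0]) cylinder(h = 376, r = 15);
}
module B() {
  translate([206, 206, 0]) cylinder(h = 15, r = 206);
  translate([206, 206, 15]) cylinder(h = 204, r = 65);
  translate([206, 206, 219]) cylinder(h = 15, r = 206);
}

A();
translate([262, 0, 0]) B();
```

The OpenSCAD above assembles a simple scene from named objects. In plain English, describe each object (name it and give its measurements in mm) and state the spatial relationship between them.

A is a four-legged stool. The seat is 262×265 mm, 41 mm thick, top at z = 417 mm. It stands on four round legs, each 30 mm in diameter, from z = 0 to the seat underside, each leg's axis is inset half a diameter from the nearest pair of seat edges (so the leg's bounding box is flush with the corner).

B is a spool: two coaxial disc flanges of radius 206 mm and thickness 15 mm, joined by a core cylinder of radius 65 mm and height 204 mm. The lower flange rests on z = 0 and the three cylinders share a vertical axis.

The spool is against the stool's +x side, with their −y faces flush.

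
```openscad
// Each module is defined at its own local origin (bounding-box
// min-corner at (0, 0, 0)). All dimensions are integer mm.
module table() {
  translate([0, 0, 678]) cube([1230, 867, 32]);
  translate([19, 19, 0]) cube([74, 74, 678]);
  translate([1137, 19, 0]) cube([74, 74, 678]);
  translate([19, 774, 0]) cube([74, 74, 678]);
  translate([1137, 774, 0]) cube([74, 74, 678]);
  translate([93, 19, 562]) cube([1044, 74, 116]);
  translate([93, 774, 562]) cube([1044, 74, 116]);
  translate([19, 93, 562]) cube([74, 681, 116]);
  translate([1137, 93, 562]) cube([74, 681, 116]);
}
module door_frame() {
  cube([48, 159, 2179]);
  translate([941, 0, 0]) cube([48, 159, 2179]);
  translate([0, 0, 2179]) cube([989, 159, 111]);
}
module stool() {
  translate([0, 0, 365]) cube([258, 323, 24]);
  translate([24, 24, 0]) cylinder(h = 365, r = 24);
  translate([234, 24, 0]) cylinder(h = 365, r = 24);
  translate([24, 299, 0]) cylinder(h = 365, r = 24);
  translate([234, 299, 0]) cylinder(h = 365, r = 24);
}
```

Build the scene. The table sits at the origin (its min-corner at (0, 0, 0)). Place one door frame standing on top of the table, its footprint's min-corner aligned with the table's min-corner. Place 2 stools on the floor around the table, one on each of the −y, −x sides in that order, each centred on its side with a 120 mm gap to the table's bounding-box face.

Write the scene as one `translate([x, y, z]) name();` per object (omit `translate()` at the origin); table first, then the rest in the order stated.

table();
translate([0, 0, 710]) door_frame();
translate([486, -443, 0]) stool();
translate([-378, 272, 0]) stool();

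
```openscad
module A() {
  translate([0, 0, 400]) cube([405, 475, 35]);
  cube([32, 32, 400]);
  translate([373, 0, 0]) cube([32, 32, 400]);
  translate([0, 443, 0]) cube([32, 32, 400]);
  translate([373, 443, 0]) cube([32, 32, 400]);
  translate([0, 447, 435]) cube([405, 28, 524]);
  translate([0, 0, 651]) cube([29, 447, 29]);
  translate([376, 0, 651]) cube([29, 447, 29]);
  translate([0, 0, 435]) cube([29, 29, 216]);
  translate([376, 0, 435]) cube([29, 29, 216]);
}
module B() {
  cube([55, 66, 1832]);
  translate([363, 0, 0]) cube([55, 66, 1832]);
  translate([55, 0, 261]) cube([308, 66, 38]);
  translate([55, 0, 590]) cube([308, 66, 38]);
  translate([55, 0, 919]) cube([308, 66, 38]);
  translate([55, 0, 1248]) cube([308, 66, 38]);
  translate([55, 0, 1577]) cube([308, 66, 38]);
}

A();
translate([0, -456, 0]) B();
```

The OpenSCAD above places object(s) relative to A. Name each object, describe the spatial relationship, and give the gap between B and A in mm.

The ladder's nearest face is 390 mm from the chair's −y face.

A is a chair. B is a ladder. The ladder is on the floor beside the chair on its −y side. The gap between the ladder and the chair is 390 mm.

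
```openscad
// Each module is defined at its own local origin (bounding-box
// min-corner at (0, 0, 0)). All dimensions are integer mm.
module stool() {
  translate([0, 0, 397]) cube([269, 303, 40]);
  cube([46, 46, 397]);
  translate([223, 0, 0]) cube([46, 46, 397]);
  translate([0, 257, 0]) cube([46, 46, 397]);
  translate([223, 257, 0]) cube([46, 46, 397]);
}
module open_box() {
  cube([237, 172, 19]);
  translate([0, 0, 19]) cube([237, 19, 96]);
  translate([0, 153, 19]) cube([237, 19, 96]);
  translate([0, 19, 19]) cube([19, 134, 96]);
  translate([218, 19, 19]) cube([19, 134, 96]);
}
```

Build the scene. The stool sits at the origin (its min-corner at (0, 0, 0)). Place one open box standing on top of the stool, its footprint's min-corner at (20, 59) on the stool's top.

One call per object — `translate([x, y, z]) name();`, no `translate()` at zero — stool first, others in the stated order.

stool();
translate([20, 59, 437]) open_box();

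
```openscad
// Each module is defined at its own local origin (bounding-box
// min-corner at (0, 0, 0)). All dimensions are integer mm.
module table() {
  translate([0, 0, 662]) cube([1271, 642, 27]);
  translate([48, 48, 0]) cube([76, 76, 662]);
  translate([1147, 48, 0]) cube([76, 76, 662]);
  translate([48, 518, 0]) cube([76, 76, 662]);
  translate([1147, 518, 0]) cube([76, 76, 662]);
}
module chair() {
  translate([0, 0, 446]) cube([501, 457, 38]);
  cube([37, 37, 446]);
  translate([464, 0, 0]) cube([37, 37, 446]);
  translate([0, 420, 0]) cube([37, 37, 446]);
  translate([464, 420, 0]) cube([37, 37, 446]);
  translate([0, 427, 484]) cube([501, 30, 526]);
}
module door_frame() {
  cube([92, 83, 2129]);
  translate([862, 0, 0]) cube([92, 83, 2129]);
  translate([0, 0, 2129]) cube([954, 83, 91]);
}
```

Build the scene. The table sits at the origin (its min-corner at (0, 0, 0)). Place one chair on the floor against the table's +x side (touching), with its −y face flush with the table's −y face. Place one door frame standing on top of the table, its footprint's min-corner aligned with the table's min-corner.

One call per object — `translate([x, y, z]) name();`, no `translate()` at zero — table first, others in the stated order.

table();
translate([1271, 0, 0]) chair();
translate([0, 0, 689]) door_frame();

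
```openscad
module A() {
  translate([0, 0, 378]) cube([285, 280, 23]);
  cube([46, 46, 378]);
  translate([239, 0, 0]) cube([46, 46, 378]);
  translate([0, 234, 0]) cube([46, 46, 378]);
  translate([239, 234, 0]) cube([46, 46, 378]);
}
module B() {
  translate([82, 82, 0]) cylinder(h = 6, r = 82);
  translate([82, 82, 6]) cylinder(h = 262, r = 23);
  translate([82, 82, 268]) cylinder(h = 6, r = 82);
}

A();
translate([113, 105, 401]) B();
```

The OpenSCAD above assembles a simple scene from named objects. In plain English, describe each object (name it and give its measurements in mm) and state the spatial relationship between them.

A is a four-legged stool. The seat is a 285×280×23 mm slab whose top surface is at z = 401 mm; four square legs, each 46×46 mm in cross-section, run from the floor (z = 0) to the underside of the seat, each flush with a corner of the seat.

B is a spool: two coaxial disc flanges of radius 82 mm and thickness 6 mm, joined by a core cylinder of radius 23 mm and height 262 mm. The lower flange rests on z = 0 and the three cylinders share a vertical axis.

The spool is on top of the stool.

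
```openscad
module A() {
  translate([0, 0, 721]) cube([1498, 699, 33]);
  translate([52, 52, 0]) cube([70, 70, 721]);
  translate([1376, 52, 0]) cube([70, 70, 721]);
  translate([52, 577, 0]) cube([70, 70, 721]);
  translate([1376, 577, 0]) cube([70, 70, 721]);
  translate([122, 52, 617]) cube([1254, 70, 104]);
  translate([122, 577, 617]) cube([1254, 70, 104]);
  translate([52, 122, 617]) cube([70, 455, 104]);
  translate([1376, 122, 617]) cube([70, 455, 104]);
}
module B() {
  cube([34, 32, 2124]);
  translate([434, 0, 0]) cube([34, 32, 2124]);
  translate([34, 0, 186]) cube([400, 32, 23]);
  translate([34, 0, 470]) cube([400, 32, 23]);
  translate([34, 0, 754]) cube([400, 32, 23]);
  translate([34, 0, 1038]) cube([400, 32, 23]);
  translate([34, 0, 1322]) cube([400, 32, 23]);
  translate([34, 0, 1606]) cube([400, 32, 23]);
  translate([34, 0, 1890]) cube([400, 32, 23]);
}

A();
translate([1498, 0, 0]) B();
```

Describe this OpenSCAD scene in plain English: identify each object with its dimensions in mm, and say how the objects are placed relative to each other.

A is a rectangular dining table. The top is 1498×699×33 mm with its upper surface at z = 754 mm. It stands on four 70×70 mm square legs, each inset 52 mm from the nearest pair of top edges, running from the floor to the underside of the top. Four apron rails, 70 mm thick and 104 mm tall, run between adjacent legs with their top edges flush with the underside of the top and their outer faces flush with the legs' outer faces.

B is a straight ladder. Two 34×32 mm vertical rails, 2124 mm tall, stand 468 mm apart (outside-to-outside) with their front faces coplanar on the −y side. 7 rungs, each 32 mm deep and 23 mm tall, span between the inner faces of the rails, front faces flush with the rails. The lowest rung's underside is at z = 186 mm and rungs are spaced 284 mm apart (underside to underside).

The ladder is against the table's +x side, with their −y faces flush.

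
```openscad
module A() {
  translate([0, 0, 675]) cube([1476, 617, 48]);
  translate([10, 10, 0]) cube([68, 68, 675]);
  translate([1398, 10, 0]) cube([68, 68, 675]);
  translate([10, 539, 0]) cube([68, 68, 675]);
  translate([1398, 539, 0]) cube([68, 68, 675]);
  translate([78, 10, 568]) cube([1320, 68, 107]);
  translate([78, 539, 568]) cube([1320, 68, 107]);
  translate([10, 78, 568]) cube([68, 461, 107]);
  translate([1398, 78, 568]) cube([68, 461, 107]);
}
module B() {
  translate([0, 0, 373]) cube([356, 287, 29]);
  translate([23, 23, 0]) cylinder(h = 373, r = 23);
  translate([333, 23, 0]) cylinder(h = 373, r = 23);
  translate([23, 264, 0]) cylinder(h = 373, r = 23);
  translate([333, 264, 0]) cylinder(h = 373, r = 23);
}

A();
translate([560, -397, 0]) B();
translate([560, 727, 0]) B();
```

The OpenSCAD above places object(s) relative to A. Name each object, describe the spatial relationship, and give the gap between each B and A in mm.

Each stool's nearest face is 110 mm from the table's bounding box.

A is a table. B is a stool. Two stools sit around the table at the −y, +y sides. The gap between each stool and the table is 110 mm.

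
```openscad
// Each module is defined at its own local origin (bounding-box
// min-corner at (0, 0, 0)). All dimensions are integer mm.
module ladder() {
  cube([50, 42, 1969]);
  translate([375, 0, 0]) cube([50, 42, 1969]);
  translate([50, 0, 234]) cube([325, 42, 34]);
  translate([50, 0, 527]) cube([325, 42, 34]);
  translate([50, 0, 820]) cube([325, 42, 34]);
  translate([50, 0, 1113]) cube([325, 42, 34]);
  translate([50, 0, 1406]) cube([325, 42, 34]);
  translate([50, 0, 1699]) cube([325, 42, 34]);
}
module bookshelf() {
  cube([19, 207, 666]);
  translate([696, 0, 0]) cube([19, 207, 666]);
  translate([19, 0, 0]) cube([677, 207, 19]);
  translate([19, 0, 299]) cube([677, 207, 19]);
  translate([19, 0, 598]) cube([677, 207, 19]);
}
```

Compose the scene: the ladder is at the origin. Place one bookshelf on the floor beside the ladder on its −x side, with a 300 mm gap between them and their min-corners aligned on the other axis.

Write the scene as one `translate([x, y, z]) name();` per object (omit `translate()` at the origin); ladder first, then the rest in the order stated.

ladder();
translate([-1015, 0, 0]) bookshelf();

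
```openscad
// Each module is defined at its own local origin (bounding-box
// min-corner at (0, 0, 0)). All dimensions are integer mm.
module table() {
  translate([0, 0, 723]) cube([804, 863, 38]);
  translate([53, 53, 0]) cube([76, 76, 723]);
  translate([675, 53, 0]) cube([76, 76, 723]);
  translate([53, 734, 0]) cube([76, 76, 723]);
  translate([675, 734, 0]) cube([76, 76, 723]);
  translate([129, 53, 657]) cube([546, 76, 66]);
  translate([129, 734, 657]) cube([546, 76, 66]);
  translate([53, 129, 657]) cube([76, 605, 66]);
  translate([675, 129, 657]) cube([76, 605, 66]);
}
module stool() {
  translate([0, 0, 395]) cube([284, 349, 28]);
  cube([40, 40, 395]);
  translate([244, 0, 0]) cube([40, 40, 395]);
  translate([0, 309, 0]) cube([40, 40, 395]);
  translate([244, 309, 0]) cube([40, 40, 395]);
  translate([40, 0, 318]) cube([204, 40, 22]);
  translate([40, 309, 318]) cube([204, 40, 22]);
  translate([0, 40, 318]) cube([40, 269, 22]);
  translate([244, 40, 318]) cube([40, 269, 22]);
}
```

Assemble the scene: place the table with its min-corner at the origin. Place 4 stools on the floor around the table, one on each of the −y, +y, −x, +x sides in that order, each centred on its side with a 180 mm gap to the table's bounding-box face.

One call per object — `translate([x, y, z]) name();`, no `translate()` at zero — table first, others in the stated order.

table();
translate([260, -529, 0]) stool();
translate([260, 1043, 0]) stool();
translate([-464, 257, 0]) stool();
translate([984, 257, 0]) stool();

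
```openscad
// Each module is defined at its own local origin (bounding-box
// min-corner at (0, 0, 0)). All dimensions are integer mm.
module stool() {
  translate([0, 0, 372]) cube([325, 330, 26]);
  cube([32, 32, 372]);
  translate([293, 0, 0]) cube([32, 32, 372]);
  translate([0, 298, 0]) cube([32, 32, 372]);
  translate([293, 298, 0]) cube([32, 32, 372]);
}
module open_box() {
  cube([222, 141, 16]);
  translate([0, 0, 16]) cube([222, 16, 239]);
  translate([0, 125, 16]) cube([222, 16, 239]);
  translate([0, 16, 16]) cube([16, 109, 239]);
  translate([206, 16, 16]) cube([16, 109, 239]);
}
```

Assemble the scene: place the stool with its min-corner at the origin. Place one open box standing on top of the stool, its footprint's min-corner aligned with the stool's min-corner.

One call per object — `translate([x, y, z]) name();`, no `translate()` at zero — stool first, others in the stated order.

stool();
translate([0, 0, 398]) open_box();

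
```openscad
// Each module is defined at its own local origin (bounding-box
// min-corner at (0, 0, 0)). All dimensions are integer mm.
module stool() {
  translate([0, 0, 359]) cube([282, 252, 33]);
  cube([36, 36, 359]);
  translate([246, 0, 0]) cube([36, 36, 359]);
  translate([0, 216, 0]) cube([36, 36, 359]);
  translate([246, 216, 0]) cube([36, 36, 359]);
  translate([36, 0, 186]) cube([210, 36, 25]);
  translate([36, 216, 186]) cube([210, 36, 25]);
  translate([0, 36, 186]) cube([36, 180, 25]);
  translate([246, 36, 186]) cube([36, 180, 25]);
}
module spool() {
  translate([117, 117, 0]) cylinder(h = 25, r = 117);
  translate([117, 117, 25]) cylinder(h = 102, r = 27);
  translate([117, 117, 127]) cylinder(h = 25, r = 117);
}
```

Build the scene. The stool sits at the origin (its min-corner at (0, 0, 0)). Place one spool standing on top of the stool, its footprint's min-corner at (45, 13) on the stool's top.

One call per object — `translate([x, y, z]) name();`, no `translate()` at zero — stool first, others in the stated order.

stool();
translate([45, 13, 392]) spool();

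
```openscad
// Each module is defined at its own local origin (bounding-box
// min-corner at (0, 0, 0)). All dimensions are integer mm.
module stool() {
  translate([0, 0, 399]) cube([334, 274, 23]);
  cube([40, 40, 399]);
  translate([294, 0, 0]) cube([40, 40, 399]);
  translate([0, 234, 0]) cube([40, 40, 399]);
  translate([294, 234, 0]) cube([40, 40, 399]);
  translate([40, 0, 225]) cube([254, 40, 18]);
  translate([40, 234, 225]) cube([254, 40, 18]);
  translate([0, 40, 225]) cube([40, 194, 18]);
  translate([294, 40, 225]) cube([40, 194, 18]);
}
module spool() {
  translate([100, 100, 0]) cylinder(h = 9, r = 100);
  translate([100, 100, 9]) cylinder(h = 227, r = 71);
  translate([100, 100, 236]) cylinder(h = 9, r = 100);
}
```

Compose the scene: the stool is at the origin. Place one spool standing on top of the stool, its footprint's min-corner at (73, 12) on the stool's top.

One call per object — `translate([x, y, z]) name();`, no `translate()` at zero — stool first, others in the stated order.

stool();
translate([73, 12, 422]) spool();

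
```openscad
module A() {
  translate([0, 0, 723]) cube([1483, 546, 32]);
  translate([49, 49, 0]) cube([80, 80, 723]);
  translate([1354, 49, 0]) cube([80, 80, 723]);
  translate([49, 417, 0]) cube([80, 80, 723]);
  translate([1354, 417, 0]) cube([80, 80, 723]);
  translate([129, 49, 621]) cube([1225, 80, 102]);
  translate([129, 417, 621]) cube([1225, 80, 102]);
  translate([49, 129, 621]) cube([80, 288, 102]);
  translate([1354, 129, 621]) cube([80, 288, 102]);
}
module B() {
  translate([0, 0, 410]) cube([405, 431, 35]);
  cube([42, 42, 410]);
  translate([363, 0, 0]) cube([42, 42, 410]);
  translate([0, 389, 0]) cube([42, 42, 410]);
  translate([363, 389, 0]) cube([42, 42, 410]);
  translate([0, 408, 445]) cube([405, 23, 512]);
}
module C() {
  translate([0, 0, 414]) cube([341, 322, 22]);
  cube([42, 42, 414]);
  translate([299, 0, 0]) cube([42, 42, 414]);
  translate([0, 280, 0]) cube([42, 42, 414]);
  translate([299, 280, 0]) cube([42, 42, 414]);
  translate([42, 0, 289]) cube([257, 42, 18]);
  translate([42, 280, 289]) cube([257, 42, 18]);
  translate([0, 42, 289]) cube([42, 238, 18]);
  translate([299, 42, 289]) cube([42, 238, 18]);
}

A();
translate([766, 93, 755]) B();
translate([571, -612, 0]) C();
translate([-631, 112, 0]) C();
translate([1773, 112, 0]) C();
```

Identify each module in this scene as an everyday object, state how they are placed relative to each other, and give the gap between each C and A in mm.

Each stool's nearest face is 290 mm from the table's bounding box.

A is a table. B is a chair. C is a stool. The chair is on top of the table. Three stools sit around the table at the −y, −x, +x sides. The gap between each stool and the table is 290 mm.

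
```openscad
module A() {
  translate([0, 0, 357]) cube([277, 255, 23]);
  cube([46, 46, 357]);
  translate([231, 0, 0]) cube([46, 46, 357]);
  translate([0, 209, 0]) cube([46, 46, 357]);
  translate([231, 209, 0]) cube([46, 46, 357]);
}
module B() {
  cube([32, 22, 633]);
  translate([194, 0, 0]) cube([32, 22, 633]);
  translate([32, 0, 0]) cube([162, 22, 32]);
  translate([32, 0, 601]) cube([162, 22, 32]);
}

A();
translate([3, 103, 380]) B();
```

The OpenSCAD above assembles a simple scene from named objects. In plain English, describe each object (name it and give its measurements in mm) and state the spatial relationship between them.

A is a simple wooden stool: a rectangular seat 277 mm (x) by 255 mm (y), 23 mm thick, top face at z = 380 mm, on four square legs, each 46×46 mm in cross-section. The legs rest on z = 0, each flush with a corner of the seat.

B is a rectangular picture frame lying in the x–z plane (depth along y). The opening is 162 mm wide (x) by 569 mm tall (z), surrounded by a border 32 mm wide on all four sides. The frame is 22 mm deep and is made of two full-height vertical stiles with two horizontal rails fitted between them.

The picture frame is on top of the stool.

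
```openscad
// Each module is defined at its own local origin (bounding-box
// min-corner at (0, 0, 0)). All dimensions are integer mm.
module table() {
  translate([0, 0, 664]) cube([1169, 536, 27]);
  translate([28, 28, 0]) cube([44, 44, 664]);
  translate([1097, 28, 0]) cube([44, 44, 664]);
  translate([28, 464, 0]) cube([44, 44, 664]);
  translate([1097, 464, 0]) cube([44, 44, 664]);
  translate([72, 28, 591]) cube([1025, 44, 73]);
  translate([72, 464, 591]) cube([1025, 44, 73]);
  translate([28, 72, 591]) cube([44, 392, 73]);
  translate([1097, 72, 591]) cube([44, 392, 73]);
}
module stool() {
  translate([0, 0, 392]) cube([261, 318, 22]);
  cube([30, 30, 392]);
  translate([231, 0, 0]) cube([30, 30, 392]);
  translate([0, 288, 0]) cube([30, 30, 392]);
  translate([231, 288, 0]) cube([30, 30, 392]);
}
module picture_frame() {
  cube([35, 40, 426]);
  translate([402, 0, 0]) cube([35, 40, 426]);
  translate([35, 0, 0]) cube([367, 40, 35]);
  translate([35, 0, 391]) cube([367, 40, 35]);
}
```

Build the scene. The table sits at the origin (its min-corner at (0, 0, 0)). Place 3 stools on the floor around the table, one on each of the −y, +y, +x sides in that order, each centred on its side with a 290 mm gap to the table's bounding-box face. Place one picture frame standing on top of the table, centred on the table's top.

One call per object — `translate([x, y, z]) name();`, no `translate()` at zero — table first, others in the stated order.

table();
translate([454, -608, 0]) stool();
translate([454, 826, 0]) stool();
translate([1459, 109, 0]) stool();
translate([366, 248, 691]) picture_frame();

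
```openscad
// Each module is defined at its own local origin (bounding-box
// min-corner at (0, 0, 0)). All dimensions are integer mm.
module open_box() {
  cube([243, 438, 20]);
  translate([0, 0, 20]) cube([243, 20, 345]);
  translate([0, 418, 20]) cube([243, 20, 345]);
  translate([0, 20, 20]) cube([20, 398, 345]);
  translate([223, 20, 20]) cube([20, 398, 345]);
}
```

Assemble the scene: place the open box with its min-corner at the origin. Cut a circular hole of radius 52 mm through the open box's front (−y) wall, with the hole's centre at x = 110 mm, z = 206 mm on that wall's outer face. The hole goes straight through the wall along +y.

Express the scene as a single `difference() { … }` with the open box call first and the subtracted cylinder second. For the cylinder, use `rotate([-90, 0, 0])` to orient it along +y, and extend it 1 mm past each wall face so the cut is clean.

difference() {
  open_box();
  translate([110, -1, 206]) rotate([-90, 0, 0]) cylinder(h = 22, r = 52);
}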